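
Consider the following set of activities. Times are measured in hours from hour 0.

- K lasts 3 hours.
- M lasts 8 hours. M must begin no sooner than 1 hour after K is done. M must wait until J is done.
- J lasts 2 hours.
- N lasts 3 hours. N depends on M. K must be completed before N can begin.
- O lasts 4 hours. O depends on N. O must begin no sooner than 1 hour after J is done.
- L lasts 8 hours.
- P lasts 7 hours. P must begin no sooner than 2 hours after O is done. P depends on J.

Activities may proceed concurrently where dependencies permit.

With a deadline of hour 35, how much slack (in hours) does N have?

7

K has no prerequisites, so it starts at hour 0 and finishes at hour 3.
J can start immediately at hour 0; it finishes at hour 2.
M cannot start until K (finishes hour 3, plus 1-hour gap → hour 4); J (finishes hour 2). The controlling bound is hour 4, so M finishes at 4 + 8 = hour 12.
N needs all of M (finishes hour 12); K (finishes hour 3). That puts its earliest start at hour 12; it finishes at 12 + 3 = hour 15.

Working backward from the deadline:
Nothing follows P; the deadline of hour 35 is its only limit. It must start by 35 − 7 = hour 28.
O must finish before P (must start by hour 28, minus 2-hour gap → hour 26). With a 4-hour duration, O must start by 26 − 4 = hour 22.
N has to be done before O (must start by hour 22). That means finishing by hour 22, i.e. starting by 22 − 3 = hour 19.
So N can start as early as hour 12 and as late as hour 19, giving 19 − 12 = 7 hours of slack.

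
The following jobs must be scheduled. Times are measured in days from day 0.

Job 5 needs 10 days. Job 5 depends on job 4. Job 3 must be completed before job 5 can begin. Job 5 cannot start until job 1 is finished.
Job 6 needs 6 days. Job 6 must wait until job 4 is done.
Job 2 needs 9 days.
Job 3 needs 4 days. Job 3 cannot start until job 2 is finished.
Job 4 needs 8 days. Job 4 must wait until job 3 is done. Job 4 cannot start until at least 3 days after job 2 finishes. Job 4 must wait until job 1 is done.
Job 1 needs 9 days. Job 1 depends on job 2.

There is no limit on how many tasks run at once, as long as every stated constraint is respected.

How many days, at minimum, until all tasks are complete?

Job 2 can start immediately at day 0; it finishes at day 9.
Job 3 cannot begin until job 2 (finishes day 9). It runs from day 9 to 9 + 4 = day 13.
After job 2 (finishes day 9), job 1 can start at day 9 and finishes at day 18.
For job 4: job 3 (finishes day 13); job 2 (finishes day 9, plus 3-day gap → day 12); job 1 (finishes day 18). Taking the maximum gives a start of day 18, and it finishes at 18 + 8 = day 26.
After job 4 (finishes day 26), job 6 can start at day 26 and finishes at day 32.
For job 5: job 4 (finishes day 26); job 3 (finishes day 13); job 1 (finishes day 18). Taking the maximum gives a start of day 26, and it finishes at 26 + 10 = day 36.
All tasks are finished once the last one completes. Finish times: Job 1 at 18, Job 2 at 9, Job 3 at 13, Job 4 at 26, Job 5 at 36, Job 6 at 32. The latest is day 36.

36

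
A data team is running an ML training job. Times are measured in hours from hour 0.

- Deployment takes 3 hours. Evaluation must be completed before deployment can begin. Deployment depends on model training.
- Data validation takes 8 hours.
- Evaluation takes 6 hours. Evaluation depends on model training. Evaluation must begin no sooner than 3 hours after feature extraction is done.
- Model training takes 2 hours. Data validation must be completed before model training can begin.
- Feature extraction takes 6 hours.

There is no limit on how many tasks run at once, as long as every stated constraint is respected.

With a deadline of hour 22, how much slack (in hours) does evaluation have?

Feature extraction can start immediately at hour 0; it finishes at hour 6.
Nothing blocks data validation, so it runs from hour 0 to hour 8.
Model training waits on data validation (finishes hour 8), so it starts at hour 8 and finishes at 8 + 2 = hour 10.
Evaluation cannot start until model training (finishes hour 10); feature extraction (finishes hour 6, plus 3-hour gap → hour 9). The controlling bound is hour 10, so evaluation finishes at 10 + 6 = hour 16.

Working backward from the deadline:
Deployment has no dependents, so it just needs to finish by hour 22. Starting by 22 − 3 = hour 19 achieves that.
Evaluation has to be done before deployment (must start by hour 19). That means finishing by hour 19, i.e. starting by 19 − 6 = hour 13.
So evaluation can start as early as hour 10 and as late as hour 13, giving 13 − 10 = 3 hours of slack.

3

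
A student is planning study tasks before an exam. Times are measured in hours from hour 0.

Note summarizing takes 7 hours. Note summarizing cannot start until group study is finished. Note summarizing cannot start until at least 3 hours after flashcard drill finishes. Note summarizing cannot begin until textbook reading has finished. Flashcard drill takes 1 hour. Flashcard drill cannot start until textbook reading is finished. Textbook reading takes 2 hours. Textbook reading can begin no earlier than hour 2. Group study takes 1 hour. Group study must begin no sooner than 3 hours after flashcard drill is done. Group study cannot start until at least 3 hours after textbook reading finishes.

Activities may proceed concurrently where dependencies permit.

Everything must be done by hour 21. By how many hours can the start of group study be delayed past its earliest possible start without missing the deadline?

5

Textbook reading cannot begin until its own release at hour 2. It runs from hour 2 to 2 + 2 = hour 4.
Flashcard drill waits on textbook reading (finishes hour 4), so it starts at hour 4 and finishes at 4 + 1 = hour 5.
For group study: flashcard drill (finishes hour 5, plus 3-hour gap → hour 8); textbook reading (finishes hour 4, plus 3-hour gap → hour 7). Taking the maximum gives a start of hour 8, and it finishes at 8 + 1 = hour 9.

Working backward from the deadline:
Note summarizing must finish by hour 21; it takes 7 hours, so it must start by 21 − 7 = hour 14.
Group study feeds into note summarizing (must start by hour 14); so group study must finish by hour 14 and therefore start by hour 13.
So group study can start as early as hour 8 and as late as hour 13, giving 13 − 8 = 5 hours of slack.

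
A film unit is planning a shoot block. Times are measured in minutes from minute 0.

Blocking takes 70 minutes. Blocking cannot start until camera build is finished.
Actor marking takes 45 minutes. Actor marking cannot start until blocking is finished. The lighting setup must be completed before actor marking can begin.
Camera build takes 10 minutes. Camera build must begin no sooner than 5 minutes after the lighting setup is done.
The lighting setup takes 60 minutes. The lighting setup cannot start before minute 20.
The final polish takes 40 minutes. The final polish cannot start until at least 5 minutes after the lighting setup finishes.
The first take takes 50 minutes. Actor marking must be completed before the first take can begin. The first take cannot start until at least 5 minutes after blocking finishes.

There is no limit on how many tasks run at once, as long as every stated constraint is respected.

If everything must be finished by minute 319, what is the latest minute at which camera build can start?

144

To finish by minute 319, the first take (duration 50) must start no later than minute 269.
Since the first take (must start by minute 269) depends on it, actor marking must finish by minute 269. Backing off its 45-minute duration gives a latest start of minute 224.
For blocking: actor marking (must start by minute 224); the first take (must start by minute 269, minus 5-minute gap → minute 264). The most restrictive is minute 224; with a 70-minute duration, blocking must start by minute 154.
Camera build must finish before blocking (must start by minute 154). With a 10-minute duration, camera build must start by 154 − 10 = minute 144.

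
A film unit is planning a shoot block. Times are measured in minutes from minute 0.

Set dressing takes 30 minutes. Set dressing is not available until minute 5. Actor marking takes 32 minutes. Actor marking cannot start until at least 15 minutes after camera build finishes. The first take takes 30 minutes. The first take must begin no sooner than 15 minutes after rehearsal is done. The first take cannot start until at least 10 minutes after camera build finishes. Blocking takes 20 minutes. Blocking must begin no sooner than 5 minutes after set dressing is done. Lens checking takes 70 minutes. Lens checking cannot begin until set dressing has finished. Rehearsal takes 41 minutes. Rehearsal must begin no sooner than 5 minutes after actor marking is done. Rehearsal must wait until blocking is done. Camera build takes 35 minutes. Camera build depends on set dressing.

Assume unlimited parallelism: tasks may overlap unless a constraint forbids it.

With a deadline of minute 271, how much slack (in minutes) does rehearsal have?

63

Set dressing waits on its own release at minute 5, so it starts at minute 5 and finishes at 5 + 30 = minute 35.
After set dressing (finishes minute 35, plus 5-minute gap → minute 40), blocking can start at minute 40 and finishes at minute 60.
Camera build cannot begin until set dressing (finishes minute 35). It runs from minute 35 to 35 + 35 = minute 70.
After camera build (finishes minute 70, plus 15-minute gap → minute 85), actor marking can start at minute 85 and finishes at minute 117.
Rehearsal cannot start until actor marking (finishes minute 117, plus 5-minute gap → minute 122); blocking (finishes minute 60). The controlling bound is minute 122, so rehearsal finishes at 122 + 41 = minute 163.

Working backward from the deadline:
To finish by minute 271, the first take (duration 30) must start no later than minute 241.
Since the first take (must start by minute 241, minus 15-minute gap → minute 226) depends on it, rehearsal must finish by minute 226. Backing off its 41-minute duration gives a latest start of minute 185.
So rehearsal can start as early as minute 122 and as late as minute 185, giving 185 − 122 = 63 minutes of slack.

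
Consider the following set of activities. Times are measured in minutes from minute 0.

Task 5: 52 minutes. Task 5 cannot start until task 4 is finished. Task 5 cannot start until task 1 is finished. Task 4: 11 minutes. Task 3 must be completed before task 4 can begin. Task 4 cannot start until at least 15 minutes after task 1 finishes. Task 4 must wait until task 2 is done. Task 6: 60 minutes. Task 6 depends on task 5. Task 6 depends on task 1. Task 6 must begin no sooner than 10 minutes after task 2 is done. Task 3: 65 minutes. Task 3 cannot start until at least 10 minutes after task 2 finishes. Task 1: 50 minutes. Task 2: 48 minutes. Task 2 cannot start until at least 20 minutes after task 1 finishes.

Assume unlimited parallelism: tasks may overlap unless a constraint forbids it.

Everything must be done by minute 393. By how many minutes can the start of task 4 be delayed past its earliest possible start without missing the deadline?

77

Task 1 has no prerequisites, so it starts at minute 0 and finishes at minute 50.
Task 2 waits on task 1 (finishes minute 50, plus 20-minute gap → minute 70), so it starts at minute 70 and finishes at 70 + 48 = minute 118.
After task 2 (finishes minute 118, plus 10-minute gap → minute 128), task 3 can start at minute 128 and finishes at minute 193.
For task 4: task 3 (finishes minute 193); task 1 (finishes minute 50, plus 15-minute gap → minute 65); task 2 (finishes minute 118). Taking the maximum gives a start of minute 193, and it finishes at 193 + 11 = minute 204.

Working backward from the deadline:
Task 6 must finish by minute 393; it takes 60 minutes, so it must start by 393 − 60 = minute 333.
Task 5 must finish before task 6 (must start by minute 333). With a 52-minute duration, task 5 must start by 333 − 52 = minute 281.
Task 4 has to be done before task 5 (must start by minute 281). That means finishing by minute 281, i.e. starting by 281 − 11 = minute 270.
So task 4 can start as early as minute 193 and as late as minute 270, giving 270 − 193 = 77 minutes of slack.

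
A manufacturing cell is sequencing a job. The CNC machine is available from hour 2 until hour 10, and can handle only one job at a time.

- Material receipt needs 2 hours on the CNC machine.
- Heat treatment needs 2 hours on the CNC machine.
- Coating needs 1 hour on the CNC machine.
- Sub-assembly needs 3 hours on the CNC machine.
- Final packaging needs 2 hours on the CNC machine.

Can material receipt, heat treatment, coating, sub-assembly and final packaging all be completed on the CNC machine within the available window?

The CNC machine window is 10 − 2 = 8 hours.
Running back to back, the jobs need 2 + 2 + 1 + 3 + 2 = 10 hours on the CNC machine.
Since 10 > 8, they cannot all fit.

No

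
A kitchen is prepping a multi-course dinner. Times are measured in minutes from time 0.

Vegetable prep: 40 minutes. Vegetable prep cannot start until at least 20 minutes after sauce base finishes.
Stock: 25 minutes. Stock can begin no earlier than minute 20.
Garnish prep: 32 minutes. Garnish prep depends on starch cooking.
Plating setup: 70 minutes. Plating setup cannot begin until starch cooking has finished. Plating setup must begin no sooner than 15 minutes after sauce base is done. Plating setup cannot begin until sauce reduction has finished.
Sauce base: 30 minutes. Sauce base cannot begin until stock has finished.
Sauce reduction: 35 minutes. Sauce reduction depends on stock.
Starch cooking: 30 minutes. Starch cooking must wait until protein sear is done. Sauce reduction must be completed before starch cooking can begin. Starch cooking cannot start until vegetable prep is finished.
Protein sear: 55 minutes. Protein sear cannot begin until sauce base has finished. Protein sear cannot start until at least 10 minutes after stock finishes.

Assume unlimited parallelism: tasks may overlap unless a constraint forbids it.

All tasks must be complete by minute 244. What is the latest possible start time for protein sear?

Plating setup has no dependents, so it just needs to finish by minute 244. Starting by 244 − 70 = minute 174 achieves that.
Garnish prep has no dependents, so it just needs to finish by minute 244. Starting by 244 − 32 = minute 212 achieves that.
Starch cooking has several dependents: plating setup (must start by minute 174); garnish prep (must start by minute 212). The earliest of those limits is minute 174, so starch cooking must start by 174 − 30 = minute 144.
Protein sear must finish before starch cooking (must start by minute 144). With a 55-minute duration, protein sear must start by 144 − 55 = minute 89.

89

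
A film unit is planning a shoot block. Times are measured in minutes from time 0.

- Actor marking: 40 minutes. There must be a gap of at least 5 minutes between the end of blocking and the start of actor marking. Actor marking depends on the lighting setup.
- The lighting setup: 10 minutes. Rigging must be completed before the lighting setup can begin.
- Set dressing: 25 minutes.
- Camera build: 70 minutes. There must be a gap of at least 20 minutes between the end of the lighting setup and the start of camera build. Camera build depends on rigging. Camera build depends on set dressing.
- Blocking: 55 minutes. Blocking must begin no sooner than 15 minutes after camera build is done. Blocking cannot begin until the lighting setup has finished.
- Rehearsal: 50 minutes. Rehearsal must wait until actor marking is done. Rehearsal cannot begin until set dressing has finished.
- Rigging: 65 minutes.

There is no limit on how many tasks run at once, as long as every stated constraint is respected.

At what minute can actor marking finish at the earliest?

Nothing blocks set dressing, so it runs from minute 0 to minute 25.
Rigging can start immediately at minute 0; it finishes at minute 65.
After rigging (finishes minute 65), the lighting setup can start at minute 65 and finishes at minute 75.
Camera build cannot start until the lighting setup (finishes minute 75, plus 20-minute gap → minute 95); rigging (finishes minute 65); set dressing (finishes minute 25). The controlling bound is minute 95, so camera build finishes at 95 + 70 = minute 165.
For blocking: camera build (finishes minute 165, plus 15-minute gap → minute 180); the lighting setup (finishes minute 75). Taking the maximum gives a start of minute 180, and it finishes at 180 + 55 = minute 235.
For actor marking: blocking (finishes minute 235, plus 5-minute gap → minute 240); the lighting setup (finishes minute 75). Taking the maximum gives a start of minute 240, and it finishes at 240 + 40 = minute 280.

280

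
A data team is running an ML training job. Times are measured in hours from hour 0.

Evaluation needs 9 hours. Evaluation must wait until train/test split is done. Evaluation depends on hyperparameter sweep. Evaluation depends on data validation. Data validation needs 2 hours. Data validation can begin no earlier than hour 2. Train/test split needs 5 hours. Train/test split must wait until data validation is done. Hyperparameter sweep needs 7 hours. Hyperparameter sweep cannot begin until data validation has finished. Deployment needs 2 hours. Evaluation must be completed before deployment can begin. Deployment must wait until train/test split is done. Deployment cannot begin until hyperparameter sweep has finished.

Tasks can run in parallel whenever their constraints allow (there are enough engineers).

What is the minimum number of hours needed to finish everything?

22

Data validation cannot begin until its own release at hour 2. It runs from hour 2 to 2 + 2 = hour 4.
Hyperparameter sweep waits on data validation (finishes hour 4), so it starts at hour 4 and finishes at 4 + 7 = hour 11.
Train/test split cannot begin until data validation (finishes hour 4). It runs from hour 4 to 4 + 5 = hour 9.
Evaluation has to wait for train/test split (finishes hour 9); hyperparameter sweep (finishes hour 11); data validation (finishes hour 4). The latest of these is hour 11, so evaluation runs hour 11 to 11 + 9 = hour 20.
Deployment has to wait for evaluation (finishes hour 20); train/test split (finishes hour 9); hyperparameter sweep (finishes hour 11). The latest of these is hour 20, so deployment runs hour 20 to 20 + 2 = hour 22.
All tasks are finished once the last one completes. Finish times: Data validation at 4, Train/test split at 9, Hyperparameter sweep at 11, Evaluation at 20, Deployment at 22. The latest is hour 22.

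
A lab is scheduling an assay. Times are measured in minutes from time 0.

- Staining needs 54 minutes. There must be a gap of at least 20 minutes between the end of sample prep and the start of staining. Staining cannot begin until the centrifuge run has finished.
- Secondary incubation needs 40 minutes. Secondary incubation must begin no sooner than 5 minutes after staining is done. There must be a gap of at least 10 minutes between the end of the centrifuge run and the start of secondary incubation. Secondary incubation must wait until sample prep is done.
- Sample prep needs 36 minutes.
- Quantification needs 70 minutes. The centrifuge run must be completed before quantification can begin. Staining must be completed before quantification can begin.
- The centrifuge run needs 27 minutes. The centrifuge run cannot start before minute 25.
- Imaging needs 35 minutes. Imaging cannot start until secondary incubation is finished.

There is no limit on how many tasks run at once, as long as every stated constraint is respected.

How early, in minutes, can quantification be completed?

180

The centrifuge run waits on its own release at minute 25, so it starts at minute 25 and finishes at 25 + 27 = minute 52.
Sample prep can start immediately at minute 0; it finishes at minute 36.
Staining has to wait for sample prep (finishes minute 36, plus 20-minute gap → minute 56); the centrifuge run (finishes minute 52). The latest of these is minute 56, so staining runs minute 56 to 56 + 54 = minute 110.
Quantification cannot start until the centrifuge run (finishes minute 52); staining (finishes minute 110). The controlling bound is minute 110, so quantification finishes at 110 + 70 = minute 180.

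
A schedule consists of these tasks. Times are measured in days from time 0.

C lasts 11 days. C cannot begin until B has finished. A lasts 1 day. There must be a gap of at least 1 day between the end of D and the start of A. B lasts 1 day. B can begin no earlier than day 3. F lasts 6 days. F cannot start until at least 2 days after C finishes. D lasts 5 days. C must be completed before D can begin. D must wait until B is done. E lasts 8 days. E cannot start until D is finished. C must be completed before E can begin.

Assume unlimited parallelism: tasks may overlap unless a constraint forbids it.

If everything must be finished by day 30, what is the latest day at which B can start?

5

To finish by day 30, A (duration 1) must start no later than day 29.
Nothing follows E; the deadline of day 30 is its only limit. It must start by 30 − 8 = day 22.
D feeds A (must start by day 29, minus 1-day gap → day 28); E (must start by day 22). Taking the minimum, D must finish by day 22 and start by 22 − 5 = day 17.
F must finish by day 30; it takes 6 days, so it must start by 30 − 6 = day 24.
C has several dependents: D (must start by day 17); E (must start by day 22); F (must start by day 24, minus 2-day gap → day 22). The earliest of those limits is day 17, so C must start by 17 − 11 = day 6.
B has several dependents: C (must start by day 6); D (must start by day 17). The earliest of those limits is day 6, so B must start by 6 − 1 = day 5.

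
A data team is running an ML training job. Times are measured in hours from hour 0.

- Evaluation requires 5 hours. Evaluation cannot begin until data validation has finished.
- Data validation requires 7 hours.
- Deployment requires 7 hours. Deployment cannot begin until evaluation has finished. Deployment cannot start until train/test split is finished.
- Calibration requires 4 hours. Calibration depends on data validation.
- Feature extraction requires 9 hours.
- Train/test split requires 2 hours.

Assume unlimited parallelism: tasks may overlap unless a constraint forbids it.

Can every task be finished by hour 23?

Train/test split can start immediately at hour 0; it finishes at hour 2.
Feature extraction has no prerequisites, so it starts at hour 0 and finishes at hour 9.
Nothing blocks data validation, so it runs from hour 0 to hour 7.
Calibration waits on data validation (finishes hour 7), so it starts at hour 7 and finishes at 7 + 4 = hour 11.
Evaluation waits on data validation (finishes hour 7), so it starts at hour 7 and finishes at 7 + 5 = hour 12.
Deployment has to wait for evaluation (finishes hour 12); train/test split (finishes hour 2). The latest of these is hour 12, so deployment runs hour 12 to 12 + 7 = hour 19.
Every task is finished by hour 19, which is no later than the deadline of 23, so the schedule is feasible.

Yes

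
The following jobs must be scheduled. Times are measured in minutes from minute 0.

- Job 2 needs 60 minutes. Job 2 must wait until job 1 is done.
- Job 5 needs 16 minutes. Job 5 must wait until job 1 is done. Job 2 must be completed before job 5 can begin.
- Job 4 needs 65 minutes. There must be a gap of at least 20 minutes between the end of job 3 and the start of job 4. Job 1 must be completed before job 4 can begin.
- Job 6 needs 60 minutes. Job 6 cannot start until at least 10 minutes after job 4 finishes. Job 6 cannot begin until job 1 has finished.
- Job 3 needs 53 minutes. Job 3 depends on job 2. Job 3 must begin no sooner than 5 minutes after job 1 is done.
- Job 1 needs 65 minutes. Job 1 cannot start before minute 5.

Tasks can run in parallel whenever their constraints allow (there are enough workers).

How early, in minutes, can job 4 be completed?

After its own release at minute 5, job 1 can start at minute 5 and finishes at minute 70.
Job 2 waits on job 1 (finishes minute 70), so it starts at minute 70 and finishes at 70 + 60 = minute 130.
Job 3 cannot start until job 2 (finishes minute 130); job 1 (finishes minute 70, plus 5-minute gap → minute 75). The controlling bound is minute 130, so job 3 finishes at 130 + 53 = minute 183.
Job 4 has to wait for job 3 (finishes minute 183, plus 20-minute gap → minute 203); job 1 (finishes minute 70). The latest of these is minute 203, so job 4 runs minute 203 to 203 + 65 = minute 268.

268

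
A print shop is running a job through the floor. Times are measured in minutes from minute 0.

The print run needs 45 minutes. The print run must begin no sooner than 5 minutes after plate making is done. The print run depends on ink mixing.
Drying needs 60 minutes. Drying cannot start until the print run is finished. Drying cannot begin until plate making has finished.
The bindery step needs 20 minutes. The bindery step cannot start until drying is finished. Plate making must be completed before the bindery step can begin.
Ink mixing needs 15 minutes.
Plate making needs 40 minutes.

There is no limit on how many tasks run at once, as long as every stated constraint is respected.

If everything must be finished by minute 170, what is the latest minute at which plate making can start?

0

The bindery step must finish by minute 170; it takes 20 minutes, so it must start by 170 − 20 = minute 150.
Drying feeds into the bindery step (must start by minute 150); so drying must finish by minute 150 and therefore start by minute 90.
The print run has to be done before drying (must start by minute 90). That means finishing by minute 90, i.e. starting by 90 − 45 = minute 45.
Plate making must finish in time for the print run (must start by minute 45, minus 5-minute gap → minute 40); drying (must start by minute 90); the bindery step (must start by minute 150). The tightest is minute 40, so plate making must start by 40 − 40 = minute 0.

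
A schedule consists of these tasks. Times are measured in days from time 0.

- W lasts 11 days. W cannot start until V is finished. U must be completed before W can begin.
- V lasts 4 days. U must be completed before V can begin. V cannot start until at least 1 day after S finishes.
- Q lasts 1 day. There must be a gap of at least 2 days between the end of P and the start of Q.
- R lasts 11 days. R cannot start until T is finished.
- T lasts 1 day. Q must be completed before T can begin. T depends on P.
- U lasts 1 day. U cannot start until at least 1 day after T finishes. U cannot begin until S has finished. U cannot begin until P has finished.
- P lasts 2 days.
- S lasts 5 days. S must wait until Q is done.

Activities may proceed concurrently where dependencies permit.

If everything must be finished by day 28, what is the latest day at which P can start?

2

Nothing follows W; the deadline of day 28 is its only limit. It must start by 28 − 11 = day 17.
V has to be done before W (must start by day 17). That means finishing by day 17, i.e. starting by 17 − 4 = day 13.
For U: V (must start by day 13); W (must start by day 17). The most restrictive is day 13; with a 1-day duration, U must start by day 12.
S must finish in time for U (must start by day 12); V (must start by day 13, minus 1-day gap → day 12). The tightest is day 12, so S must start by 12 − 5 = day 7.
R has no dependents, so it just needs to finish by day 28. Starting by 28 − 11 = day 17 achieves that.
T feeds R (must start by day 17); U (must start by day 12, minus 1-day gap → day 11). Taking the minimum, T must finish by day 11 and start by 11 − 1 = day 10.
For Q: S (must start by day 7); T (must start by day 10). The most restrictive is day 7; with a 1-day duration, Q must start by day 6.
P has several dependents: Q (must start by day 6, minus 2-day gap → day 4); T (must start by day 10); U (must start by day 12). The earliest of those limits is day 4, so P must start by 4 − 2 = day 2.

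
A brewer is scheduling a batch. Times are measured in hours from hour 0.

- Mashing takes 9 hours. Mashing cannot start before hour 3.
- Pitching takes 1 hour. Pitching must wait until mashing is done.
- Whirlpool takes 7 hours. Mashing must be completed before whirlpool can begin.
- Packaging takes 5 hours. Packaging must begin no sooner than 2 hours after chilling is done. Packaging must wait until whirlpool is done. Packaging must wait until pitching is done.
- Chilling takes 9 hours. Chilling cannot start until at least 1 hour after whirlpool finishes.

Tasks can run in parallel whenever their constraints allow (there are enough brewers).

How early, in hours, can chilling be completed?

Mashing cannot begin until its own release at hour 3. It runs from hour 3 to 3 + 9 = hour 12.
Whirlpool cannot begin until mashing (finishes hour 12). It runs from hour 12 to 12 + 7 = hour 19.
Chilling waits on whirlpool (finishes hour 19, plus 1-hour gap → hour 20), so it starts at hour 20 and finishes at 20 + 9 = hour 29.

29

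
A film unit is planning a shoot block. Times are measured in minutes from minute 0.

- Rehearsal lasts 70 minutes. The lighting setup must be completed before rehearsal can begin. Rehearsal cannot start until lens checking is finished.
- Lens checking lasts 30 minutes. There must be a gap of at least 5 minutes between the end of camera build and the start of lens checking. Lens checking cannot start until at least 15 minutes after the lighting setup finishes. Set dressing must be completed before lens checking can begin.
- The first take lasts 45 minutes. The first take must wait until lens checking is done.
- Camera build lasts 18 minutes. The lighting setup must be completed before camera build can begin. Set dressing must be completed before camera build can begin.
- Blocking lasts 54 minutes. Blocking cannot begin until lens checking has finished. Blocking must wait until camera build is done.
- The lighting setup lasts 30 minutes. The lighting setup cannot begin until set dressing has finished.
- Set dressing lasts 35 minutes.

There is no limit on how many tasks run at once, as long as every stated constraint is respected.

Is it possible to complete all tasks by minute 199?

Yes

Set dressing has no prerequisites, so it starts at minute 0 and finishes at minute 35.
The lighting setup cannot begin until set dressing (finishes minute 35). It runs from minute 35 to 35 + 30 = minute 65.
Camera build needs all of the lighting setup (finishes minute 65); set dressing (finishes minute 35). That puts its earliest start at minute 65; it finishes at 65 + 18 = minute 83.
Lens checking has to wait for camera build (finishes minute 83, plus 5-minute gap → minute 88); the lighting setup (finishes minute 65, plus 15-minute gap → minute 80); set dressing (finishes minute 35). The latest of these is minute 88, so lens checking runs minute 88 to 88 + 30 = minute 118.
After lens checking (finishes minute 118), the first take can start at minute 118 and finishes at minute 163.
For rehearsal: the lighting setup (finishes minute 65); lens checking (finishes minute 118). Taking the maximum gives a start of minute 118, and it finishes at 118 + 70 = minute 188.
Blocking has to wait for lens checking (finishes minute 118); camera build (finishes minute 83). The latest of these is minute 118, so blocking runs minute 118 to 118 + 54 = minute 172.
Every task is finished by minute 188, which is no later than the deadline of 199, so the schedule is feasible.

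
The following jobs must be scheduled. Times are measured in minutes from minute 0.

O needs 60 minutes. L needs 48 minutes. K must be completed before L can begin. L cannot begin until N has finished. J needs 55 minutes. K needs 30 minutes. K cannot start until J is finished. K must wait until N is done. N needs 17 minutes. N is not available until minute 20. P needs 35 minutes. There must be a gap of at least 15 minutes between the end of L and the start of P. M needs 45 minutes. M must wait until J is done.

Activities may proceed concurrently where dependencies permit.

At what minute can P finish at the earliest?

N cannot begin until its own release at minute 20. It runs from minute 20 to 20 + 17 = minute 37.
Nothing blocks J, so it runs from minute 0 to minute 55.
For K: J (finishes minute 55); N (finishes minute 37). Taking the maximum gives a start of minute 55, and it finishes at 55 + 30 = minute 85.
L cannot start until K (finishes minute 85); N (finishes minute 37). The controlling bound is minute 85, so L finishes at 85 + 48 = minute 133.
P waits on L (finishes minute 133, plus 15-minute gap → minute 148), so it starts at minute 148 and finishes at 148 + 35 = minute 183.

183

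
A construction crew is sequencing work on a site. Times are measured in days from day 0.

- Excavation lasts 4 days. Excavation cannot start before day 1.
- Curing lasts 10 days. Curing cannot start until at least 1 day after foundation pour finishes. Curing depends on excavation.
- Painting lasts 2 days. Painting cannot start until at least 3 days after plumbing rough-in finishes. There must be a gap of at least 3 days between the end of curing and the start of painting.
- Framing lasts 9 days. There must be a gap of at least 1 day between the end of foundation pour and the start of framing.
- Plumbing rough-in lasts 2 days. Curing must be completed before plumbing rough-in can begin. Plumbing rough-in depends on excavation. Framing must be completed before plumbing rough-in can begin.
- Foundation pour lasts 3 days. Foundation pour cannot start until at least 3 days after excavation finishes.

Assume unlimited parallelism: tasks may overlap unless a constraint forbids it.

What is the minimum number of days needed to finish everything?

Excavation waits on its own release at day 1, so it starts at day 1 and finishes at 1 + 4 = day 5.
Foundation pour waits on excavation (finishes day 5, plus 3-day gap → day 8), so it starts at day 8 and finishes at 8 + 3 = day 11.
After foundation pour (finishes day 11, plus 1-day gap → day 12), framing can start at day 12 and finishes at day 21.
For curing: foundation pour (finishes day 11, plus 1-day gap → day 12); excavation (finishes day 5). Taking the maximum gives a start of day 12, and it finishes at 12 + 10 = day 22.
Plumbing rough-in cannot start until curing (finishes day 22); excavation (finishes day 5); framing (finishes day 21). The controlling bound is day 22, so plumbing rough-in finishes at 22 + 2 = day 24.
Painting cannot start until plumbing rough-in (finishes day 24, plus 3-day gap → day 27); curing (finishes day 22, plus 3-day gap → day 25). The controlling bound is day 27, so painting finishes at 27 + 2 = day 29.
All tasks are finished once the last one completes. Finish times: Excavation at 5, Foundation pour at 11, Curing at 22, Framing at 21, Plumbing rough-in at 24, Painting at 29. The latest is day 29.

29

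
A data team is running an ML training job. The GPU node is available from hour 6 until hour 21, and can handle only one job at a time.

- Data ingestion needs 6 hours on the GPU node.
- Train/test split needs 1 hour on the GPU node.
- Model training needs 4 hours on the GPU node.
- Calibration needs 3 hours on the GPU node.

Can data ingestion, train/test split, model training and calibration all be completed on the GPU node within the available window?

Yes

The GPU node window is 21 − 6 = 15 hours.
Running back to back, the jobs need 6 + 1 + 4 + 3 = 14 hours on the GPU node.
Since 14 ≤ 15, they fit within the window.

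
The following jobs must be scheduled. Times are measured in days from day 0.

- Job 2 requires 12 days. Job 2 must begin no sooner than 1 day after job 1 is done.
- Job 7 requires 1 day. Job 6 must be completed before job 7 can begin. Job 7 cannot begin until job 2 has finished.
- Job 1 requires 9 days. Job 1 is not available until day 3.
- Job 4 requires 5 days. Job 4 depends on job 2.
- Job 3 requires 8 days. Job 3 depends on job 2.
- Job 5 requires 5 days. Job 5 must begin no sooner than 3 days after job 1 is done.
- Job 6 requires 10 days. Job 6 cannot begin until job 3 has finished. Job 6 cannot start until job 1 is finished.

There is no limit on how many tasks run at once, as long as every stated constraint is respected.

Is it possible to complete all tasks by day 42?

No

Job 1 cannot begin until its own release at day 3. It runs from day 3 to 3 + 9 = day 12.
Job 5 cannot begin until job 1 (finishes day 12, plus 3-day gap → day 15). It runs from day 15 to 15 + 5 = day 20.
After job 1 (finishes day 12, plus 1-day gap → day 13), job 2 can start at day 13 and finishes at day 25.
Job 4 cannot begin until job 2 (finishes day 25). It runs from day 25 to 25 + 5 = day 30.
Job 3 waits on job 2 (finishes day 25), so it starts at day 25 and finishes at 25 + 8 = day 33.
Job 6 needs all of job 3 (finishes day 33); job 1 (finishes day 12). That puts its earliest start at day 33; it finishes at 33 + 10 = day 43.
Job 7 needs all of job 6 (finishes day 43); job 2 (finishes day 25). That puts its earliest start at day 43; it finishes at 43 + 1 = day 44.
The earliest everything can be done is day 44, which is after the deadline of 42, so it is not possible.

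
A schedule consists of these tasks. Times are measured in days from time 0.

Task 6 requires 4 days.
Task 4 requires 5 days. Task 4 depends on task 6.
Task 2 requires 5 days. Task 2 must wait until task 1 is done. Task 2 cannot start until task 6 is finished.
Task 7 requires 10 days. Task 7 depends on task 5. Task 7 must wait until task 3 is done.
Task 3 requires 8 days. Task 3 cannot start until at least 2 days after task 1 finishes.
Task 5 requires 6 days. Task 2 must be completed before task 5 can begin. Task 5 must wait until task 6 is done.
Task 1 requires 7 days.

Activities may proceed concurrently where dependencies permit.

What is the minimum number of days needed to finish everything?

Nothing blocks task 6, so it runs from day 0 to day 4.
Task 4 cannot begin until task 6 (finishes day 4). It runs from day 4 to 4 + 5 = day 9.
Task 1 has no prerequisites, so it starts at day 0 and finishes at day 7.
After task 1 (finishes day 7, plus 2-day gap → day 9), task 3 can start at day 9 and finishes at day 17.
For task 2: task 1 (finishes day 7); task 6 (finishes day 4). Taking the maximum gives a start of day 7, and it finishes at 7 + 5 = day 12.
Task 5 needs all of task 2 (finishes day 12); task 6 (finishes day 4). That puts its earliest start at day 12; it finishes at 12 + 6 = day 18.
Task 7 has to wait for task 5 (finishes day 18); task 3 (finishes day 17). The latest of these is day 18, so task 7 runs day 18 to 18 + 10 = day 28.
All tasks are finished once the last one completes. Finish times: Task 1 at 7, Task 2 at 12, Task 3 at 17, Task 4 at 9, Task 5 at 18, Task 6 at 4, Task 7 at 28. The latest is day 28.

28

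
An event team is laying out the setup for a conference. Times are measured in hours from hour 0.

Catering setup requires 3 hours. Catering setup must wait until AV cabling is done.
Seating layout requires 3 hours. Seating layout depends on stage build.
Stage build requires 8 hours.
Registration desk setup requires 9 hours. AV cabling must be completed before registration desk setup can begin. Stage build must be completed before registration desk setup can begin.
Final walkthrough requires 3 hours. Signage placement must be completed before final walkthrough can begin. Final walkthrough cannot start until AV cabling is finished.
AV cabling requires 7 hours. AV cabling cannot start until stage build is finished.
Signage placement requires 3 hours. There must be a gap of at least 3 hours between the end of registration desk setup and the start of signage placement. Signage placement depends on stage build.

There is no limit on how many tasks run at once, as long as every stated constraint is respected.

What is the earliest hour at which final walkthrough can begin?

30

Stage build can start immediately at hour 0; it finishes at hour 8.
AV cabling cannot begin until stage build (finishes hour 8). It runs from hour 8 to 8 + 7 = hour 15.
Registration desk setup cannot start until AV cabling (finishes hour 15); stage build (finishes hour 8). The controlling bound is hour 15, so registration desk setup finishes at 15 + 9 = hour 24.
Signage placement has to wait for registration desk setup (finishes hour 24, plus 3-hour gap → hour 27); stage build (finishes hour 8). The latest of these is hour 27, so signage placement runs hour 27 to 27 + 3 = hour 30.
Final walkthrough waits on signage placement (finishes hour 30); AV cabling (finishes hour 15). The latest of these is hour 30, which is the earliest final walkthrough can start.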